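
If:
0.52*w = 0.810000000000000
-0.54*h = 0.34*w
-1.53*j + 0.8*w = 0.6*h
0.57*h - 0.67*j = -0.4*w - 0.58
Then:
No Solution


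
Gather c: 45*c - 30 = 45*c - 30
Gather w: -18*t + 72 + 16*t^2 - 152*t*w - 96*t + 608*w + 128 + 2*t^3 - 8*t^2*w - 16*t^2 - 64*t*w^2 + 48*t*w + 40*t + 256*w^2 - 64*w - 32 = 2*t^3 - 74*t + w^2*(256 - 64*t) + w*(-8*t^2 - 104*t + 544) + 168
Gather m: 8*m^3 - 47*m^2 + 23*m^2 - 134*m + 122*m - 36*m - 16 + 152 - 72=8*m^3 - 24*m^2 - 48*m + 64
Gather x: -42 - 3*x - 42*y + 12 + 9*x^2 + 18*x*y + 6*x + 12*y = 9*x^2 + x*(18*y + 3) - 30*y - 30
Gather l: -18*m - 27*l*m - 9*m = -27*l*m - 27*m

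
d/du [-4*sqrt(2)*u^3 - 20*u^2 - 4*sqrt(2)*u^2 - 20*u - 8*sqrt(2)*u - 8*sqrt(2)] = -12*sqrt(2)*u^2 - 40*u - 8*sqrt(2)*u - 20 - 8*sqrt(2)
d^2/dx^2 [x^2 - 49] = 2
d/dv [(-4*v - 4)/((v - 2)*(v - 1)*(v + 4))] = 8*(v^3 + 2*v^2 + v - 9)/(v^6 + 2*v^5 - 19*v^4 - 4*v^3 + 116*v^2 - 160*v + 64)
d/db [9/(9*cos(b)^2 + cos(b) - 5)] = 9*(18*cos(b) + 1)*sin(b)/(9*cos(b)^2 + cos(b) - 5)^2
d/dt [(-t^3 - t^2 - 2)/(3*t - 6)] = (-2*t^3 + 5*t^2 + 4*t + 2)/(3*(t^2 - 4*t + 4))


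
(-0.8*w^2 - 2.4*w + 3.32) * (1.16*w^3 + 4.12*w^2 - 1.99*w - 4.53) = -0.928*w^5 - 6.08*w^4 - 4.4448*w^3 + 22.0784*w^2 + 4.2652*w - 15.0396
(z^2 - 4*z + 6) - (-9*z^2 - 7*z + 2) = 10*z^2 + 3*z + 4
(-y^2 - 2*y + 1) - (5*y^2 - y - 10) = -6*y^2 - y + 11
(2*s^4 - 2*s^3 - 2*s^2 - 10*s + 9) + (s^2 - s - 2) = 2*s^4 - 2*s^3 - s^2 - 11*s + 7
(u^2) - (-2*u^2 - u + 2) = 3*u^2 + u - 2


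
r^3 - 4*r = r*(r - 2)*(r + 2)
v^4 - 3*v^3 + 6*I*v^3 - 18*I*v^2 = v^2*(v - 3)*(v + 6*I)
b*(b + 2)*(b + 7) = b^3 + 9*b^2 + 14*b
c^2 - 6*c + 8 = (c - 4)*(c - 2)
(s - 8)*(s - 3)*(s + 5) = s^3 - 6*s^2 - 31*s + 120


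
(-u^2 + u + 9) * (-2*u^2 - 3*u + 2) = 2*u^4 + u^3 - 23*u^2 - 25*u + 18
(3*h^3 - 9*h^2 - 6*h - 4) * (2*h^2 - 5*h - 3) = 6*h^5 - 33*h^4 + 24*h^3 + 49*h^2 + 38*h + 12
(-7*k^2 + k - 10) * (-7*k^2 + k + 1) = 49*k^4 - 14*k^3 + 64*k^2 - 9*k - 10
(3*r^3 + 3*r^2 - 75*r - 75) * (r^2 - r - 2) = 3*r^5 - 84*r^3 - 6*r^2 + 225*r + 150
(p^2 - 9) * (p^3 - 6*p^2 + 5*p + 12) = p^5 - 6*p^4 - 4*p^3 + 66*p^2 - 45*p - 108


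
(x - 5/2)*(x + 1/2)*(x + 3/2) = x^3 - x^2/2 - 17*x/4 - 15/8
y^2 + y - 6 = (y - 2)*(y + 3)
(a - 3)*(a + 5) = a^2 + 2*a - 15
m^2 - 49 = (m - 7)*(m + 7)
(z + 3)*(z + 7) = z^2 + 10*z + 21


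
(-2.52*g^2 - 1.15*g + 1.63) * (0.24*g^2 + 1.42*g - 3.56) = -0.6048*g^4 - 3.8544*g^3 + 7.7294*g^2 + 6.4086*g - 5.8028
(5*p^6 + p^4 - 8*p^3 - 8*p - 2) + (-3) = 5*p^6 + p^4 - 8*p^3 - 8*p - 5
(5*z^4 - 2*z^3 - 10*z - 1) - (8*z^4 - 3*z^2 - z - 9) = -3*z^4 - 2*z^3 + 3*z^2 - 9*z + 8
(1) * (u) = u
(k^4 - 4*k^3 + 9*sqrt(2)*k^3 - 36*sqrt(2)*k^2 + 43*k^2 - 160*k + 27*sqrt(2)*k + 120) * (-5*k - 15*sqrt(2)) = -5*k^5 - 60*sqrt(2)*k^4 + 20*k^4 - 485*k^3 + 240*sqrt(2)*k^3 - 780*sqrt(2)*k^2 + 1880*k^2 - 1410*k + 2400*sqrt(2)*k - 1800*sqrt(2)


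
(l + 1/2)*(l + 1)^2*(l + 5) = l^4 + 15*l^3/2 + 29*l^2/2 + 21*l/2 + 5/2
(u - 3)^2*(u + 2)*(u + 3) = u^4 - u^3 - 15*u^2 + 9*u + 54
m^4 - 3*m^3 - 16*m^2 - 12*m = m*(m - 6)*(m + 1)*(m + 2)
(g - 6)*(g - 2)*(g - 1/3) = g^3 - 25*g^2/3 + 44*g/3 - 4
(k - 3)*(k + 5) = k^2 + 2*k - 15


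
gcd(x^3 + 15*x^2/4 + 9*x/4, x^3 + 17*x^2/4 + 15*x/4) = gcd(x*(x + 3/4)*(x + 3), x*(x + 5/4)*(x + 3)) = x^2 + 3*x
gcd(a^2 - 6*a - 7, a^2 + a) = a + 1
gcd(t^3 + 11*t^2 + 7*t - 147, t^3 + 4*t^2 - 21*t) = t^2 + 4*t - 21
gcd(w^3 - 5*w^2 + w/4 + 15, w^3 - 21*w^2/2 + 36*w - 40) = w^2 - 13*w/2 + 10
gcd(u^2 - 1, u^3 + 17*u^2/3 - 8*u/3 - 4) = u - 1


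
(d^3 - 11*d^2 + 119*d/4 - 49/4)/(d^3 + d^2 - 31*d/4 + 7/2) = (2*d^2 - 21*d + 49)/(2*d^2 + 3*d - 14)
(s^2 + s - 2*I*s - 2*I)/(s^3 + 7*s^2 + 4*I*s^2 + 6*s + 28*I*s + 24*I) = (s - 2*I)/(s^2 + s*(6 + 4*I) + 24*I)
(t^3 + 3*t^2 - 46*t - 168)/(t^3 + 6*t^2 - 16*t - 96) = (t - 7)/(t - 4)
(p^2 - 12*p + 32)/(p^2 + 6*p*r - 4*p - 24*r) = (p - 8)/(p + 6*r)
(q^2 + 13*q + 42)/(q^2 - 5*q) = (q^2 + 13*q + 42)/(q*(q - 5))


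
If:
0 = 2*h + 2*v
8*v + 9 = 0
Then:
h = 9/8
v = -9/8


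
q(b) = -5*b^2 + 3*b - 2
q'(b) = 3 - 10*b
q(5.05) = -114.36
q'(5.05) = -47.50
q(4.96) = -110.13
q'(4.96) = -46.60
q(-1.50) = -17.75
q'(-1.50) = 18.00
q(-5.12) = -148.43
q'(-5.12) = 54.20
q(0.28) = -1.55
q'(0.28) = 0.20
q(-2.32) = -35.87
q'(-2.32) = 26.20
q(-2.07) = -29.63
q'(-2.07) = 23.70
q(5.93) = -160.03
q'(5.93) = -56.30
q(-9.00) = -434.00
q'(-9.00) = 93.00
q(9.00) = -380.00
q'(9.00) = -87.00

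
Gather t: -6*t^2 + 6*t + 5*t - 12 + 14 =-6*t^2 + 11*t + 2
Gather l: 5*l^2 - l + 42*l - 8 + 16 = 5*l^2 + 41*l + 8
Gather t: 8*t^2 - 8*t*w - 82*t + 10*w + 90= 8*t^2 + t*(-8*w - 82) + 10*w + 90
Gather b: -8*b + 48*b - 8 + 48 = 40*b + 40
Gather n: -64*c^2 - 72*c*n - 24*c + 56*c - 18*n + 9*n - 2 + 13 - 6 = -64*c^2 + 32*c + n*(-72*c - 9) + 5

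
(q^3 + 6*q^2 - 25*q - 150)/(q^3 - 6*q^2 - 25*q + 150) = (q + 6)/(q - 6)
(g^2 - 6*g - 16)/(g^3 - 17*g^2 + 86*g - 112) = (g + 2)/(g^2 - 9*g + 14)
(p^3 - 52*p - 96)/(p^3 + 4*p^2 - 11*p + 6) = (p^2 - 6*p - 16)/(p^2 - 2*p + 1)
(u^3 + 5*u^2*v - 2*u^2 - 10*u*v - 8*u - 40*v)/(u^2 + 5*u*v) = u - 2 - 8/u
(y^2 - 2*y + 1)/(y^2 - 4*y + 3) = (y - 1)/(y - 3)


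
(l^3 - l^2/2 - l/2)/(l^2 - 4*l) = (2*l^2 - l - 1)/(2*(l - 4))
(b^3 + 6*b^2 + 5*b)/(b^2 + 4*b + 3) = b*(b + 5)/(b + 3)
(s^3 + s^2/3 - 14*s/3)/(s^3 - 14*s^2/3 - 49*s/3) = (s - 2)/(s - 7)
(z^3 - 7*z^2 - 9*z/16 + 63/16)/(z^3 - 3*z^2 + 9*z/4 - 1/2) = (16*z^3 - 112*z^2 - 9*z + 63)/(4*(4*z^3 - 12*z^2 + 9*z - 2))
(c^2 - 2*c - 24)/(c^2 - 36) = (c + 4)/(c + 6)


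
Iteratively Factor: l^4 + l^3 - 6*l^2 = (l + 3)*(l^3 - 2*l^2) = l*(l + 3)*(l^2 - 2*l) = l*(l - 2)*(l + 3)*(l)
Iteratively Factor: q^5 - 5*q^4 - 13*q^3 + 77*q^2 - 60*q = (q - 1)*(q^4 - 4*q^3 - 17*q^2 + 60*q) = (q - 1)*(q + 4)*(q^3 - 8*q^2 + 15*q) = (q - 5)*(q - 1)*(q + 4)*(q^2 - 3*q) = q*(q - 5)*(q - 1)*(q + 4)*(q - 3)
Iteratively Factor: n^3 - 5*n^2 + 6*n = (n - 2)*(n^2 - 3*n) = n*(n - 2)*(n - 3)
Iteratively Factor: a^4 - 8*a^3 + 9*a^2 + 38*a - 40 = (a + 2)*(a^3 - 10*a^2 + 29*a - 20) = (a - 1)*(a + 2)*(a^2 - 9*a + 20) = (a - 5)*(a - 1)*(a + 2)*(a - 4)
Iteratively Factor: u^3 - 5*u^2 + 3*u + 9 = (u - 3)*(u^2 - 2*u - 3) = (u - 3)*(u + 1)*(u - 3)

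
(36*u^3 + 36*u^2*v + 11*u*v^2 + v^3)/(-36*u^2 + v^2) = (-6*u^2 - 5*u*v - v^2)/(6*u - v)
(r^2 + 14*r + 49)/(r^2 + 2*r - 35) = (r + 7)/(r - 5)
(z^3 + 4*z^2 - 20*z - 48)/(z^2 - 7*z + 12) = (z^2 + 8*z + 12)/(z - 3)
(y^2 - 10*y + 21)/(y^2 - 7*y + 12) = (y - 7)/(y - 4)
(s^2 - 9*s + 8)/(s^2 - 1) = (s - 8)/(s + 1)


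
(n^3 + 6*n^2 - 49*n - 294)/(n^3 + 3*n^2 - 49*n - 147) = (n + 6)/(n + 3)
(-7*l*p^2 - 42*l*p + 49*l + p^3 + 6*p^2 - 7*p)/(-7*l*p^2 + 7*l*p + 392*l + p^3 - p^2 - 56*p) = (p - 1)/(p - 8)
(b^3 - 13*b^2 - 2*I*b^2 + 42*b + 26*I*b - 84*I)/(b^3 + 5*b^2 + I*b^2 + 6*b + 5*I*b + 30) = (b^2 - 13*b + 42)/(b^2 + b*(5 + 3*I) + 15*I)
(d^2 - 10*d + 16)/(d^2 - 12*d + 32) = (d - 2)/(d - 4)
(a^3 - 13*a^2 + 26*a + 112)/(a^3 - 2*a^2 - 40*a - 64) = (a - 7)/(a + 4)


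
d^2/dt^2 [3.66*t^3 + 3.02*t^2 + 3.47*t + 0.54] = 21.96*t + 6.04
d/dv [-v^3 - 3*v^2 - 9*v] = -3*v^2 - 6*v - 9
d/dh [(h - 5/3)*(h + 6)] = 2*h + 13/3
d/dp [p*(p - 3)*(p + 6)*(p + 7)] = 4*p^3 + 30*p^2 + 6*p - 126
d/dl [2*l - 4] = 2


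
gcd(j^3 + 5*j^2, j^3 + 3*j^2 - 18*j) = j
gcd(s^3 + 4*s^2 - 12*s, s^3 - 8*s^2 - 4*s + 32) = s - 2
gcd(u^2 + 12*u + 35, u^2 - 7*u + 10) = 1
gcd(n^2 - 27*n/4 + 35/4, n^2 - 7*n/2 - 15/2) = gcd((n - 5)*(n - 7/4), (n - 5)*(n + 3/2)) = n - 5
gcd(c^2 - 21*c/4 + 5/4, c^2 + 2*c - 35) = c - 5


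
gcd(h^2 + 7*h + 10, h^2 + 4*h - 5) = h + 5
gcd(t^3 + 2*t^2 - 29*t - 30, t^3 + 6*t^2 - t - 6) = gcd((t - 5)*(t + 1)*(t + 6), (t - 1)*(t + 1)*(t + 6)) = t^2 + 7*t + 6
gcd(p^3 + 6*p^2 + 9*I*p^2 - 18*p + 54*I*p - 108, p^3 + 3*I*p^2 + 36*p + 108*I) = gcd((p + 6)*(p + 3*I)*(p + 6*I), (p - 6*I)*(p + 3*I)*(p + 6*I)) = p^2 + 9*I*p - 18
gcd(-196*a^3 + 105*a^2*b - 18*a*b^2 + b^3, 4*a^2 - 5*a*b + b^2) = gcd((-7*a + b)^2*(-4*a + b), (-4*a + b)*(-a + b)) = 4*a - b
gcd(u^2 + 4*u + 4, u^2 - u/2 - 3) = 1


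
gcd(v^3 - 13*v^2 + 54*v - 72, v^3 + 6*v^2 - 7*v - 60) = v - 3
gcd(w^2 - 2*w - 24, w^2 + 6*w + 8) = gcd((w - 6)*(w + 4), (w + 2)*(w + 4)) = w + 4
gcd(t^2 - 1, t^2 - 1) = t^2 - 1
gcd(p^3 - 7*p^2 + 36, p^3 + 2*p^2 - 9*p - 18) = p^2 - p - 6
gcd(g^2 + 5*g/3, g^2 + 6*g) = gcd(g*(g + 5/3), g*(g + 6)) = g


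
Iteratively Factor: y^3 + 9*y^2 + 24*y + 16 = (y + 1)*(y^2 + 8*y + 16) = (y + 1)*(y + 4)*(y + 4)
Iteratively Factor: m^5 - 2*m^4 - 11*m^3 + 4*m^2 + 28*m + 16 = (m + 2)*(m^4 - 4*m^3 - 3*m^2 + 10*m + 8) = (m - 2)*(m + 2)*(m^3 - 2*m^2 - 7*m - 4) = (m - 2)*(m + 1)*(m + 2)*(m^2 - 3*m - 4) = (m - 2)*(m + 1)^2*(m + 2)*(m - 4)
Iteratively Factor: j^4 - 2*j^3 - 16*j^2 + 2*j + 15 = (j - 1)*(j^3 - j^2 - 17*j - 15) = (j - 1)*(j + 1)*(j^2 - 2*j - 15) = (j - 1)*(j + 1)*(j + 3)*(j - 5)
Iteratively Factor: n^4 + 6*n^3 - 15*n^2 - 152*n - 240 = (n + 3)*(n^3 + 3*n^2 - 24*n - 80) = (n + 3)*(n + 4)*(n^2 - n - 20) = (n - 5)*(n + 3)*(n + 4)*(n + 4)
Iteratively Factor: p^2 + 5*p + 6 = (p + 2)*(p + 3)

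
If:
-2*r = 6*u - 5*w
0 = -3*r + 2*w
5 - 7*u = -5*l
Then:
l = 77*w/90 - 1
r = 2*w/3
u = 11*w/18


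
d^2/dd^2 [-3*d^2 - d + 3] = -6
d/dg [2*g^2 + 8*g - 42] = 4*g + 8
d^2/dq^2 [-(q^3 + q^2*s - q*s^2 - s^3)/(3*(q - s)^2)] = -8*s^2/(3*q^3 - 9*q^2*s + 9*q*s^2 - 3*s^3)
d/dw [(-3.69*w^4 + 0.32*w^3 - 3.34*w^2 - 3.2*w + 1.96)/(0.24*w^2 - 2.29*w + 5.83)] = (-1.7712*w^5 + 25.4271*w^4 - 87.5164*w^3 + 14.0134*w^2 - 39.8852*w - 14.1676)/(0.0576*w^4 - 1.0992*w^3 + 8.0425*w^2 - 26.7014*w + 33.9889)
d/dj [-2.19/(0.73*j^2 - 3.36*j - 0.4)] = (3.1974*j - 7.3584)/(-0.73*j^2 + 3.36*j + 0.4)^2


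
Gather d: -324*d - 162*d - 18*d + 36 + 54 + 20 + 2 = 112 - 504*d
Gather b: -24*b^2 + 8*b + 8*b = -24*b^2 + 16*b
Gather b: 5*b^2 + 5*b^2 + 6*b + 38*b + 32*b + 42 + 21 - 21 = 10*b^2 + 76*b + 42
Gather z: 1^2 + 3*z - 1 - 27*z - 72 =-24*z - 72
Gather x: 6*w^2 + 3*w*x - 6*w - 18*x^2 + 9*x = 6*w^2 - 6*w - 18*x^2 + x*(3*w + 9)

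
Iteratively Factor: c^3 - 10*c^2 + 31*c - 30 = (c - 5)*(c^2 - 5*c + 6) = (c - 5)*(c - 2)*(c - 3)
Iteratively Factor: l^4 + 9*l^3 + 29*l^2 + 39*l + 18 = (l + 1)*(l^3 + 8*l^2 + 21*l + 18) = (l + 1)*(l + 3)*(l^2 + 5*l + 6) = (l + 1)*(l + 2)*(l + 3)*(l + 3)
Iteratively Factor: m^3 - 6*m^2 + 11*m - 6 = (m - 2)*(m^2 - 4*m + 3) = (m - 2)*(m - 1)*(m - 3)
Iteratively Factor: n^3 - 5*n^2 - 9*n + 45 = (n + 3)*(n^2 - 8*n + 15) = (n - 3)*(n + 3)*(n - 5)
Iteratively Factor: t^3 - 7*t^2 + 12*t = (t - 4)*(t^2 - 3*t) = t*(t - 4)*(t - 3)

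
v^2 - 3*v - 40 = (v - 8)*(v + 5)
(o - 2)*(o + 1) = o^2 - o - 2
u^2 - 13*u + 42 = (u - 7)*(u - 6)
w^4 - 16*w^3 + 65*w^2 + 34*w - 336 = (w - 8)*(w - 7)*(w - 3)*(w + 2)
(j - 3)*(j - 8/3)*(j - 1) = j^3 - 20*j^2/3 + 41*j/3 - 8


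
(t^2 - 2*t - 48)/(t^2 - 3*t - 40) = (t + 6)/(t + 5)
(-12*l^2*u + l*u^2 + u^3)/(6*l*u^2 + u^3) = (-12*l^2 + l*u + u^2)/(u*(6*l + u))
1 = 1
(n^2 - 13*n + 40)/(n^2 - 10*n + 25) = (n - 8)/(n - 5)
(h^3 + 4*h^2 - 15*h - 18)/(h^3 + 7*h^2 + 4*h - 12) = (h^2 - 2*h - 3)/(h^2 + h - 2)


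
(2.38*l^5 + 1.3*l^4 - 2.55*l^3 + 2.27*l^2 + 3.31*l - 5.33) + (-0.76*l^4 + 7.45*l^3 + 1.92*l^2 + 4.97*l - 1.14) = 2.38*l^5 + 0.54*l^4 + 4.9*l^3 + 4.19*l^2 + 8.28*l - 6.47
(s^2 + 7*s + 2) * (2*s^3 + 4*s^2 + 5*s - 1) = 2*s^5 + 18*s^4 + 37*s^3 + 42*s^2 + 3*s - 2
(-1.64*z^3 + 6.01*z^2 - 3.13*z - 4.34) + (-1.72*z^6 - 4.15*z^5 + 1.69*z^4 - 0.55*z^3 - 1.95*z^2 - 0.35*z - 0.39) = -1.72*z^6 - 4.15*z^5 + 1.69*z^4 - 2.19*z^3 + 4.06*z^2 - 3.48*z - 4.73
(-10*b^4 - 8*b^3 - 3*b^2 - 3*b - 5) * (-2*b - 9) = 20*b^5 + 106*b^4 + 78*b^3 + 33*b^2 + 37*b + 45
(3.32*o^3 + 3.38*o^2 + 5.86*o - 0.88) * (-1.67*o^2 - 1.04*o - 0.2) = -5.5444*o^5 - 9.0974*o^4 - 13.9654*o^3 - 5.3008*o^2 - 0.2568*o + 0.176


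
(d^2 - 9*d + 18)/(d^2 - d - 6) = (d - 6)/(d + 2)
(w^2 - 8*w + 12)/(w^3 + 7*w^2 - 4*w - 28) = (w - 6)/(w^2 + 9*w + 14)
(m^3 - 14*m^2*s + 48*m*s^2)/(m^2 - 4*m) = (m^2 - 14*m*s + 48*s^2)/(m - 4)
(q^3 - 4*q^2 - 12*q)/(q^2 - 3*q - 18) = q*(q + 2)/(q + 3)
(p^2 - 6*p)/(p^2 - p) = (p - 6)/(p - 1)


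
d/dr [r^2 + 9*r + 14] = 2*r + 9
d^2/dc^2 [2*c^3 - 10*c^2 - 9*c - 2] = 12*c - 20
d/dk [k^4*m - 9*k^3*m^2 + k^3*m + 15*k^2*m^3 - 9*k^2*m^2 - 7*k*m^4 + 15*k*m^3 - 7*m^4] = m*(4*k^3 - 27*k^2*m + 3*k^2 + 30*k*m^2 - 18*k*m - 7*m^3 + 15*m^2)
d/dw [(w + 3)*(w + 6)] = 2*w + 9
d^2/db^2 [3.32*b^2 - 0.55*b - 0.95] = 6.64000000000000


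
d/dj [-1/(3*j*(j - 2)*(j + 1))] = (j*(j - 2) + j*(j + 1) + (j - 2)*(j + 1))/(3*j^2*(j - 2)^2*(j + 1)^2)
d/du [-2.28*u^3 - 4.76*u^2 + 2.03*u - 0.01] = -6.84*u^2 - 9.52*u + 2.03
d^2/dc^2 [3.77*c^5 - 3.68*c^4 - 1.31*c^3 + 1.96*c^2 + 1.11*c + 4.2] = 75.4*c^3 - 44.16*c^2 - 7.86*c + 3.92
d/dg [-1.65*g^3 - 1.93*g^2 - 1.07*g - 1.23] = -4.95*g^2 - 3.86*g - 1.07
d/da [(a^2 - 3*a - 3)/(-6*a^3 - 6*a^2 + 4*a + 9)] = (6*a^4 - 36*a^3 - 68*a^2 - 18*a - 15)/(36*a^6 + 72*a^5 - 12*a^4 - 156*a^3 - 92*a^2 + 72*a + 81)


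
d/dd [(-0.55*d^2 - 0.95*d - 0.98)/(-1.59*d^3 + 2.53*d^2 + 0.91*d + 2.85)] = (-0.8745*d^4 - 3.021*d^3 - 2.7716*d^2 + 1.8238*d - 1.8157)/(2.5281*d^6 - 8.0454*d^5 + 3.5071*d^4 - 4.4584*d^3 + 15.2491*d^2 + 5.187*d + 8.1225)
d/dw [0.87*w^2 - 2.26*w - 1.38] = 1.74*w - 2.26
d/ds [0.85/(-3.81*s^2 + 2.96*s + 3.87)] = (6.477*s - 2.516)/(-3.81*s^2 + 2.96*s + 3.87)^2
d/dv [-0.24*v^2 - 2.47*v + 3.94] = -0.48*v - 2.47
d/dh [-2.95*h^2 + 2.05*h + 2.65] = 2.05 - 5.9*h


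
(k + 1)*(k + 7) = k^2 + 8*k + 7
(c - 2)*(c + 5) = c^2 + 3*c - 10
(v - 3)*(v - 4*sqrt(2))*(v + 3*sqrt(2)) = v^3 - 3*v^2 - sqrt(2)*v^2 - 24*v + 3*sqrt(2)*v + 72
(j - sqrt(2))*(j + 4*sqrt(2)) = j^2 + 3*sqrt(2)*j - 8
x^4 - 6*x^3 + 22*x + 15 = (x - 5)*(x - 3)*(x + 1)^2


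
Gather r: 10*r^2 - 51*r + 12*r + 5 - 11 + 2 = 10*r^2 - 39*r - 4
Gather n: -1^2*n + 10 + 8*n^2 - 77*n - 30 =8*n^2 - 78*n - 20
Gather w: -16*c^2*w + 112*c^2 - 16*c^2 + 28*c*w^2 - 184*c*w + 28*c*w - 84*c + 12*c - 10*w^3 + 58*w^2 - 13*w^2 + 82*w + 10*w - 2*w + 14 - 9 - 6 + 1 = 96*c^2 - 72*c - 10*w^3 + w^2*(28*c + 45) + w*(-16*c^2 - 156*c + 90)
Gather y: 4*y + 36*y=40*y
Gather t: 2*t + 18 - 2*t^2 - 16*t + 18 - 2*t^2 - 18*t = -4*t^2 - 32*t + 36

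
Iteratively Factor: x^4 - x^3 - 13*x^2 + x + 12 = (x + 1)*(x^3 - 2*x^2 - 11*x + 12) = (x - 4)*(x + 1)*(x^2 + 2*x - 3) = (x - 4)*(x + 1)*(x + 3)*(x - 1)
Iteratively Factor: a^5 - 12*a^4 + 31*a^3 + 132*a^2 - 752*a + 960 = (a - 4)*(a^4 - 8*a^3 - a^2 + 128*a - 240) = (a - 4)^2*(a^3 - 4*a^2 - 17*a + 60) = (a - 4)^2*(a + 4)*(a^2 - 8*a + 15) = (a - 5)*(a - 4)^2*(a + 4)*(a - 3)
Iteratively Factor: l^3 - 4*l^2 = (l)*(l^2 - 4*l) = l*(l - 4)*(l)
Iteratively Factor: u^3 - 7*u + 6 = (u - 1)*(u^2 + u - 6) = (u - 1)*(u + 3)*(u - 2)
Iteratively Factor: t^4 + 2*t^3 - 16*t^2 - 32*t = (t + 4)*(t^3 - 2*t^2 - 8*t) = (t - 4)*(t + 4)*(t^2 + 2*t) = (t - 4)*(t + 2)*(t + 4)*(t)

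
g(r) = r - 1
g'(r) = 1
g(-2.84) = -3.84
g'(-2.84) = 1.00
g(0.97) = -0.03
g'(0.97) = 1.00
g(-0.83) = -1.83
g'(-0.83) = 1.00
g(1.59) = 0.59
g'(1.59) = 1.00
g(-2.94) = -3.94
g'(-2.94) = 1.00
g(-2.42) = -3.42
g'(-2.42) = 1.00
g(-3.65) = -4.65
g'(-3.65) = 1.00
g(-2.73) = -3.73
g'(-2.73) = 1.00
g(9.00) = 8.00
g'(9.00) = 1.00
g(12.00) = 11.00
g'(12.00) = 1.00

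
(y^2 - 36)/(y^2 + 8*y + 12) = (y - 6)/(y + 2)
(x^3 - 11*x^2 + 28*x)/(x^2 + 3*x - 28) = x*(x - 7)/(x + 7)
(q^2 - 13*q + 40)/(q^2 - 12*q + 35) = (q - 8)/(q - 7)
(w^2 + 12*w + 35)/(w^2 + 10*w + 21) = (w + 5)/(w + 3)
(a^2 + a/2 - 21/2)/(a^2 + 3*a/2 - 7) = (a - 3)/(a - 2)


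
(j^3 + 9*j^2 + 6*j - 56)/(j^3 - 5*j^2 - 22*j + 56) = (j + 7)/(j - 7)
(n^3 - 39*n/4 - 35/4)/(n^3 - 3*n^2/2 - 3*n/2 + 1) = (4*n^2 - 4*n - 35)/(2*(2*n^2 - 5*n + 2))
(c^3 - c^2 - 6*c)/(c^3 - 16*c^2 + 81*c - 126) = c*(c + 2)/(c^2 - 13*c + 42)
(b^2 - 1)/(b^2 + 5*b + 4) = (b - 1)/(b + 4)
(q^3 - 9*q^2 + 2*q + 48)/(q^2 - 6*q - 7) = (-q^3 + 9*q^2 - 2*q - 48)/(-q^2 + 6*q + 7)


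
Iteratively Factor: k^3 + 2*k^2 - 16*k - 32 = (k + 4)*(k^2 - 2*k - 8) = (k - 4)*(k + 4)*(k + 2)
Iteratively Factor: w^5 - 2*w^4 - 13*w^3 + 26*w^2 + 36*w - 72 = (w + 3)*(w^4 - 5*w^3 + 2*w^2 + 20*w - 24) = (w - 3)*(w + 3)*(w^3 - 2*w^2 - 4*w + 8) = (w - 3)*(w - 2)*(w + 3)*(w^2 - 4) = (w - 3)*(w - 2)*(w + 2)*(w + 3)*(w - 2)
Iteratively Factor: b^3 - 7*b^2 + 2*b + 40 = (b - 5)*(b^2 - 2*b - 8) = (b - 5)*(b - 4)*(b + 2)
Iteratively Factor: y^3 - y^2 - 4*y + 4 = (y - 2)*(y^2 + y - 2) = (y - 2)*(y - 1)*(y + 2)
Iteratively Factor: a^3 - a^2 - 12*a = (a)*(a^2 - a - 12) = a*(a + 3)*(a - 4)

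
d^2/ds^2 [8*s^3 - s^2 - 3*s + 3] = 48*s - 2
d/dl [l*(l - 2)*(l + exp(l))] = l^2*exp(l) + 3*l^2 - 4*l - 2*exp(l)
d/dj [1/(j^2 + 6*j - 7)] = 2*(-j - 3)/(j^2 + 6*j - 7)^2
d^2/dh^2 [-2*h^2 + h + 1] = -4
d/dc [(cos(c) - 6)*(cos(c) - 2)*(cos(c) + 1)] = (-3*cos(c)^2 + 14*cos(c) - 4)*sin(c)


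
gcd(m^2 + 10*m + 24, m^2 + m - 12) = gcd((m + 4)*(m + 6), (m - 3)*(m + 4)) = m + 4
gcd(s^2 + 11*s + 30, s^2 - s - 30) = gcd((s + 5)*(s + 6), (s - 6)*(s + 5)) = s + 5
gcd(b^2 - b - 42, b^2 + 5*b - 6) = b + 6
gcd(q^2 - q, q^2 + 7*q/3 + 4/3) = 1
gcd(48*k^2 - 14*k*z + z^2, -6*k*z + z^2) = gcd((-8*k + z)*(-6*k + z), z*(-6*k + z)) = -6*k + z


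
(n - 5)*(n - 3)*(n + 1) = n^3 - 7*n^2 + 7*n + 15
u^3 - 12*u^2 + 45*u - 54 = (u - 6)*(u - 3)^2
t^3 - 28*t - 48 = (t - 6)*(t + 2)*(t + 4)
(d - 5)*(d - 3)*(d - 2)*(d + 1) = d^4 - 9*d^3 + 21*d^2 + d - 30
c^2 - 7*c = c*(c - 7)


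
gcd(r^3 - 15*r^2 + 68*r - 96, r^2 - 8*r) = r - 8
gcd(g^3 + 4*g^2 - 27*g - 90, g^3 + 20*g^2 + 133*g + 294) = g + 6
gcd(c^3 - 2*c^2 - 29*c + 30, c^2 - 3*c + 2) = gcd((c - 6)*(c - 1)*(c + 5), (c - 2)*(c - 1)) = c - 1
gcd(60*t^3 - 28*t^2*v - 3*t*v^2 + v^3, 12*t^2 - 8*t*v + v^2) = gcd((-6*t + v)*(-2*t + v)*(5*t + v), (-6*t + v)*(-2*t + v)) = 12*t^2 - 8*t*v + v^2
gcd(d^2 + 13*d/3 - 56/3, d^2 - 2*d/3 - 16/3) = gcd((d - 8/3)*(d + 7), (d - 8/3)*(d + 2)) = d - 8/3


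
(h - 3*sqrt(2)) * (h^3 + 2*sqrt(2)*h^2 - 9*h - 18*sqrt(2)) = h^4 - sqrt(2)*h^3 - 21*h^2 + 9*sqrt(2)*h + 108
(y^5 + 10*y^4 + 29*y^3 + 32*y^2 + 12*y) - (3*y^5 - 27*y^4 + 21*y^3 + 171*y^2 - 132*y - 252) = -2*y^5 + 37*y^4 + 8*y^3 - 139*y^2 + 144*y + 252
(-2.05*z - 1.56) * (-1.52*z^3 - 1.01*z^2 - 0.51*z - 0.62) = 3.116*z^4 + 4.4417*z^3 + 2.6211*z^2 + 2.0666*z + 0.9672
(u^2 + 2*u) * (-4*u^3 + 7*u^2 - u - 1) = -4*u^5 - u^4 + 13*u^3 - 3*u^2 - 2*u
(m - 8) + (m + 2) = 2*m - 6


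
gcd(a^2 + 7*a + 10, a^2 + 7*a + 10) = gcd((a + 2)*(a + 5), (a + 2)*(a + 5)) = a^2 + 7*a + 10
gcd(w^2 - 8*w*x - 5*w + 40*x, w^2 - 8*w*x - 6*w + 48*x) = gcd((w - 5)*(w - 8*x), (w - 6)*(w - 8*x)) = -w + 8*x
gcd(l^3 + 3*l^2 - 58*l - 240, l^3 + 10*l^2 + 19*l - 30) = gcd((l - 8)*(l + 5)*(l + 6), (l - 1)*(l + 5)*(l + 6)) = l^2 + 11*l + 30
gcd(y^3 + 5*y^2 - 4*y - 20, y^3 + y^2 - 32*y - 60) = y^2 + 7*y + 10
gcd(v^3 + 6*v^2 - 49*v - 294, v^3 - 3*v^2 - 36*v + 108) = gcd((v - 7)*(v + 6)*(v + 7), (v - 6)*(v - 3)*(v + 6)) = v + 6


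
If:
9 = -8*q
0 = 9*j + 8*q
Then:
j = 1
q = -9/8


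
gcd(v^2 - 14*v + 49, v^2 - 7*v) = v - 7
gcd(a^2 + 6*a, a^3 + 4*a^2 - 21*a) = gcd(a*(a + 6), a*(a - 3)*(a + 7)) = a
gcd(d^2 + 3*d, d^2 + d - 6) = d + 3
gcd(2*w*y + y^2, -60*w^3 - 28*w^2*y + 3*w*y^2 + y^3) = 2*w + y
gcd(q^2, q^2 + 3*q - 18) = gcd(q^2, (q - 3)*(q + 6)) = 1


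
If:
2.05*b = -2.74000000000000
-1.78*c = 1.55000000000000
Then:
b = -1.34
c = -0.87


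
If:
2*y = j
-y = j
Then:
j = 0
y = 0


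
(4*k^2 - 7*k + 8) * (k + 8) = 4*k^3 + 25*k^2 - 48*k + 64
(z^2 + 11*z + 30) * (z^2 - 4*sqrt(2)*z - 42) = z^4 - 4*sqrt(2)*z^3 + 11*z^3 - 44*sqrt(2)*z^2 - 12*z^2 - 462*z - 120*sqrt(2)*z - 1260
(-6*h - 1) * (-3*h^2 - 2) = 18*h^3 + 3*h^2 + 12*h + 2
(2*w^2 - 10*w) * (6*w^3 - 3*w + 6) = 12*w^5 - 60*w^4 - 6*w^3 + 42*w^2 - 60*w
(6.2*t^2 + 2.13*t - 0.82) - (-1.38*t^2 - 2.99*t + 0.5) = 7.58*t^2 + 5.12*t - 1.32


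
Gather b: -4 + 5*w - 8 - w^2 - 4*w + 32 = -w^2 + w + 20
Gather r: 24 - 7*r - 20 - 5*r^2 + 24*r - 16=-5*r^2 + 17*r - 12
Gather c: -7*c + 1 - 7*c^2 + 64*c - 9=-7*c^2 + 57*c - 8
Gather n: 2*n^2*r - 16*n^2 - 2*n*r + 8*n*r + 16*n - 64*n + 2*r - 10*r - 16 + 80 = n^2*(2*r - 16) + n*(6*r - 48) - 8*r + 64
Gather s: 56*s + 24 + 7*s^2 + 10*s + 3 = 7*s^2 + 66*s + 27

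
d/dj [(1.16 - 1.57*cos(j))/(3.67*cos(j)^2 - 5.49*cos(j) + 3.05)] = (-5.7619*cos(j)^2 + 8.5144*cos(j) - 1.5799)*sin(j)/(13.4689*cos(j)^4 - 40.2966*cos(j)^3 + 52.5271*cos(j)^2 - 33.489*cos(j) + 9.3025)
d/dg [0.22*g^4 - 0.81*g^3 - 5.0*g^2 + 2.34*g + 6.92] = 0.88*g^3 - 2.43*g^2 - 10.0*g + 2.34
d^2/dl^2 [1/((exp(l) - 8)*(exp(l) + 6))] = (4*exp(3*l) - 6*exp(2*l) + 196*exp(l) - 96)*exp(l)/(exp(6*l) - 6*exp(5*l) - 132*exp(4*l) + 568*exp(3*l) + 6336*exp(2*l) - 13824*exp(l) - 110592)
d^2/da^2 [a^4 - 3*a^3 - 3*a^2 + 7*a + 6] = 12*a^2 - 18*a - 6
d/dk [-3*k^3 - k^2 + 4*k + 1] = -9*k^2 - 2*k + 4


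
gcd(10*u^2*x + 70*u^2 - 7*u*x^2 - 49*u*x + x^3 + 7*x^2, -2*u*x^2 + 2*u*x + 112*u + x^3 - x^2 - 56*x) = -2*u*x - 14*u + x^2 + 7*x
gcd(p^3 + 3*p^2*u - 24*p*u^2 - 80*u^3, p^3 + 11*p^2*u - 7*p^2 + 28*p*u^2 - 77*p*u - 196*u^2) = p + 4*u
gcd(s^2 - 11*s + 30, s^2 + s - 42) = s - 6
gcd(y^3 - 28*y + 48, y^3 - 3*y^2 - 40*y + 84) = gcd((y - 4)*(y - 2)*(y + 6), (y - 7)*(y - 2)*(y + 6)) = y^2 + 4*y - 12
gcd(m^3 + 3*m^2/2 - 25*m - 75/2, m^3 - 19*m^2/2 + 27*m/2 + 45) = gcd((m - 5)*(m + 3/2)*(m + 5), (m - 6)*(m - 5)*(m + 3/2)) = m^2 - 7*m/2 - 15/2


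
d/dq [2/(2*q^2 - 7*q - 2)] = 2*(7 - 4*q)/(-2*q^2 + 7*q + 2)^2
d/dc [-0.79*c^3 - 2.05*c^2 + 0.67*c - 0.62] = -2.37*c^2 - 4.1*c + 0.67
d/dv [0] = 0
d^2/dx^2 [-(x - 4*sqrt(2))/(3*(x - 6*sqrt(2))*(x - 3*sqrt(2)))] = 2*(-x^3 + 12*sqrt(2)*x^2 - 108*x + 180*sqrt(2))/(3*(x^6 - 27*sqrt(2)*x^5 + 594*x^4 - 3402*sqrt(2)*x^3 + 21384*x^2 - 34992*sqrt(2)*x + 46656))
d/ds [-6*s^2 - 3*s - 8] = -12*s - 3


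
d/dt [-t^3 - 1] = -3*t^2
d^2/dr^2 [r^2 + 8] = 2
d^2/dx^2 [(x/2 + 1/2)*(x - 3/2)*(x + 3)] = 3*x + 5/2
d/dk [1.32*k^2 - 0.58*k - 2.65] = 2.64*k - 0.58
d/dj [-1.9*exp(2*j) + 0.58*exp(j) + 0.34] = (0.58 - 3.8*exp(j))*exp(j)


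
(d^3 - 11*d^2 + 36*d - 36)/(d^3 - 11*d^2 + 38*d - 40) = (d^2 - 9*d + 18)/(d^2 - 9*d + 20)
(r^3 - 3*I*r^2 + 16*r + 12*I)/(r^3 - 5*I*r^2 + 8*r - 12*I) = (r + I)/(r - I)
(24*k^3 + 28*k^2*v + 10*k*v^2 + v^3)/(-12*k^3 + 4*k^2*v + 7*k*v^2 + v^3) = (2*k + v)/(-k + v)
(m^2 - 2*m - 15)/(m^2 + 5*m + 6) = (m - 5)/(m + 2)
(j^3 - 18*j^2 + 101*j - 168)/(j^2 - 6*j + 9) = (j^2 - 15*j + 56)/(j - 3)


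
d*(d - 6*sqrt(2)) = d^2 - 6*sqrt(2)*d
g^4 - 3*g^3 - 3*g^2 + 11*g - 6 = (g - 3)*(g - 1)^2*(g + 2)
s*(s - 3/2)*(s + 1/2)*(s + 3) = s^4 + 2*s^3 - 15*s^2/4 - 9*s/4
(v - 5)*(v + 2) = v^2 - 3*v - 10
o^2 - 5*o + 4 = (o - 4)*(o - 1)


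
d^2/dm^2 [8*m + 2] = 0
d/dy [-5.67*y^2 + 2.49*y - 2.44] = 2.49 - 11.34*y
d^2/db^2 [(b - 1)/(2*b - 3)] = 4/(2*b - 3)^3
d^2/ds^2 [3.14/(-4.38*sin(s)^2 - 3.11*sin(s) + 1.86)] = (240.956064*sin(s)^4 + 128.317356*sin(s)^3 - 228.739894*sin(s)^2 - 238.471068*sin(s) - 111.902692)/(4.38*sin(s)^2 + 3.11*sin(s) - 1.86)^3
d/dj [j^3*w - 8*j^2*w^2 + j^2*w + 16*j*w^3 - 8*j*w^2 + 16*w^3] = w*(3*j^2 - 16*j*w + 2*j + 16*w^2 - 8*w)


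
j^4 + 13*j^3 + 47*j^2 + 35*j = j*(j + 1)*(j + 5)*(j + 7)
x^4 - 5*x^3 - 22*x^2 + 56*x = x*(x - 7)*(x - 2)*(x + 4)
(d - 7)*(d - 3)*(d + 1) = d^3 - 9*d^2 + 11*d + 21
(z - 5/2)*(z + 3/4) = z^2 - 7*z/4 - 15/8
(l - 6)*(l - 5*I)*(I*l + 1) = I*l^3 + 6*l^2 - 6*I*l^2 - 36*l - 5*I*l + 30*I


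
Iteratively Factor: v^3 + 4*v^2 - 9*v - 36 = (v + 3)*(v^2 + v - 12) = (v - 3)*(v + 3)*(v + 4)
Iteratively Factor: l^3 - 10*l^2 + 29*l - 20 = (l - 4)*(l^2 - 6*l + 5) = (l - 5)*(l - 4)*(l - 1)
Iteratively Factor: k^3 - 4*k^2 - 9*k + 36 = (k - 3)*(k^2 - k - 12) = (k - 3)*(k + 3)*(k - 4)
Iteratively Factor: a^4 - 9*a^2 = (a + 3)*(a^3 - 3*a^2) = (a - 3)*(a + 3)*(a^2) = a*(a - 3)*(a + 3)*(a)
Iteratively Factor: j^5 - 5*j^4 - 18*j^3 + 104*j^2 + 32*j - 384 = (j + 2)*(j^4 - 7*j^3 - 4*j^2 + 112*j - 192) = (j - 4)*(j + 2)*(j^3 - 3*j^2 - 16*j + 48) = (j - 4)^2*(j + 2)*(j^2 + j - 12) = (j - 4)^2*(j + 2)*(j + 4)*(j - 3)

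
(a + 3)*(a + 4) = a^2 + 7*a + 12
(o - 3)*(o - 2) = o^2 - 5*o + 6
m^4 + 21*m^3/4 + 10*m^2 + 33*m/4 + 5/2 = (m + 1)^2*(m + 5/4)*(m + 2)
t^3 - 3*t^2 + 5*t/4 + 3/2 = (t - 2)*(t - 3/2)*(t + 1/2)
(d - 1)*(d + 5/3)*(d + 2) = d^3 + 8*d^2/3 - d/3 - 10/3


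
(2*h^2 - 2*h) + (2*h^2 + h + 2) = 4*h^2 - h + 2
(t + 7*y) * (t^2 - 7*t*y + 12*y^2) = t^3 - 37*t*y^2 + 84*y^3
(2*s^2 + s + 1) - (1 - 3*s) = 2*s^2 + 4*s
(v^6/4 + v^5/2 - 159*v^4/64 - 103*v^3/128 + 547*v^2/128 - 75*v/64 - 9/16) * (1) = v^6/4 + v^5/2 - 159*v^4/64 - 103*v^3/128 + 547*v^2/128 - 75*v/64 - 9/16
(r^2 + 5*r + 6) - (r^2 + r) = 4*r + 6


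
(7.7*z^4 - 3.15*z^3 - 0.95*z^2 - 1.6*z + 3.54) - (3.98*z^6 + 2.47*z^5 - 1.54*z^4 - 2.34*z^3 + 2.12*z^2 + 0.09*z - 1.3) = -3.98*z^6 - 2.47*z^5 + 9.24*z^4 - 0.81*z^3 - 3.07*z^2 - 1.69*z + 4.84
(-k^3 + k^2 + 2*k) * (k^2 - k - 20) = -k^5 + 2*k^4 + 21*k^3 - 22*k^2 - 40*k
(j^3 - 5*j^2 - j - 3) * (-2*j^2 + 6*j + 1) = -2*j^5 + 16*j^4 - 27*j^3 - 5*j^2 - 19*j - 3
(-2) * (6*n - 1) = 2 - 12*n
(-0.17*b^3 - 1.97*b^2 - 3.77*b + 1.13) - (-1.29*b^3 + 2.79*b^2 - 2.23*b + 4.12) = 1.12*b^3 - 4.76*b^2 - 1.54*b - 2.99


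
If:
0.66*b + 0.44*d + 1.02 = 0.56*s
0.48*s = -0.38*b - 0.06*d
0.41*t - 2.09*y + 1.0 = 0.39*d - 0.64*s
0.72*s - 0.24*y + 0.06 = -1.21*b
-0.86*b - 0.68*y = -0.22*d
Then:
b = -0.30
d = -1.35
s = 0.41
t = -4.62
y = -0.05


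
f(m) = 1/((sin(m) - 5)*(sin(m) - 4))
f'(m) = -cos(m)/((sin(m) - 5)*(sin(m) - 4)^2) - cos(m)/((sin(m) - 5)^2*(sin(m) - 4)) = (9 - 2*sin(m))*cos(m)/((sin(m) - 5)^2*(sin(m) - 4)^2)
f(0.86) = 0.07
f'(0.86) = 0.03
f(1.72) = 0.08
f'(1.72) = -0.01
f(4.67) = 0.03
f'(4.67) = -0.00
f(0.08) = 0.05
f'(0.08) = 0.02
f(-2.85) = 0.04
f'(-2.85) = -0.02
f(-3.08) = 0.05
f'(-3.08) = -0.02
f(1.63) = 0.08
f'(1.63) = -0.00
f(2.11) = 0.08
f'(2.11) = -0.02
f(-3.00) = 0.05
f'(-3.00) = -0.02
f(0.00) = 0.05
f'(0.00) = 0.02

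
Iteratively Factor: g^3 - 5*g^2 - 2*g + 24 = (g + 2)*(g^2 - 7*g + 12) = (g - 3)*(g + 2)*(g - 4)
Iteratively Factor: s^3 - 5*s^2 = (s - 5)*(s^2) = s*(s - 5)*(s)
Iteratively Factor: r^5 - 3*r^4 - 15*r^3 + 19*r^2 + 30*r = (r - 2)*(r^4 - r^3 - 17*r^2 - 15*r) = (r - 2)*(r + 3)*(r^3 - 4*r^2 - 5*r) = (r - 5)*(r - 2)*(r + 3)*(r^2 + r) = r*(r - 5)*(r - 2)*(r + 3)*(r + 1)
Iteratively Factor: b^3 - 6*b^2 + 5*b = (b - 1)*(b^2 - 5*b) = (b - 5)*(b - 1)*(b)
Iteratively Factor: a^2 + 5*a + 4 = (a + 1)*(a + 4)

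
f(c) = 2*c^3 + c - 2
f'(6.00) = 217.00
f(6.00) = 436.00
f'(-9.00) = 487.00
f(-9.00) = -1469.00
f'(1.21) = 9.78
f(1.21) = 2.75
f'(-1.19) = 9.50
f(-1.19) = -6.56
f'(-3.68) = 82.25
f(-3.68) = -105.35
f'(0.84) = 5.23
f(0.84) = 0.03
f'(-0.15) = 1.14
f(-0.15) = -2.16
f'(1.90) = 22.66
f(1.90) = 13.62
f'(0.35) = 1.74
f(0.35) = -1.56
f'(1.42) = 13.10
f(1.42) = 5.15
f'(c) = 6*c^2 + 1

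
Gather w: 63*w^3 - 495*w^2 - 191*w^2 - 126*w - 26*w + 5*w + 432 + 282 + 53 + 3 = 63*w^3 - 686*w^2 - 147*w + 770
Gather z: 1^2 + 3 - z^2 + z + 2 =-z^2 + z + 6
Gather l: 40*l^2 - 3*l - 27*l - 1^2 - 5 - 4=40*l^2 - 30*l - 10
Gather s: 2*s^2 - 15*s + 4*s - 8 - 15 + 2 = 2*s^2 - 11*s - 21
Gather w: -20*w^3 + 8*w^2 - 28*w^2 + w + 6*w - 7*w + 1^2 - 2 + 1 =-20*w^3 - 20*w^2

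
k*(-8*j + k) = -8*j*k + k^2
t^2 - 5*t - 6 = (t - 6)*(t + 1)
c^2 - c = c*(c - 1)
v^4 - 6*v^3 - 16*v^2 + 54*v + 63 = (v - 7)*(v - 3)*(v + 1)*(v + 3)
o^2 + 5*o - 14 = (o - 2)*(o + 7)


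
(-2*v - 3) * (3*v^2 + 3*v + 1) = -6*v^3 - 15*v^2 - 11*v - 3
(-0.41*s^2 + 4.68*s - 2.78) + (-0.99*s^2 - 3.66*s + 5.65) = -1.4*s^2 + 1.02*s + 2.87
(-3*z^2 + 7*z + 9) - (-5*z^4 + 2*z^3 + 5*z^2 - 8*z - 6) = 5*z^4 - 2*z^3 - 8*z^2 + 15*z + 15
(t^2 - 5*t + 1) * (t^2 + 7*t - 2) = t^4 + 2*t^3 - 36*t^2 + 17*t - 2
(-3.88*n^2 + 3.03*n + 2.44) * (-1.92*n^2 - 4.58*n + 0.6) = 7.4496*n^4 + 11.9528*n^3 - 20.8902*n^2 - 9.3572*n + 1.464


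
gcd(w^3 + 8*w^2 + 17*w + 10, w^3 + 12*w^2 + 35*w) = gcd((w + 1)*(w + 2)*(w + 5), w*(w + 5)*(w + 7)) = w + 5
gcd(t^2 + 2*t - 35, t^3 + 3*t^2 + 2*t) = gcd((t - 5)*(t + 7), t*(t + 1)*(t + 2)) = 1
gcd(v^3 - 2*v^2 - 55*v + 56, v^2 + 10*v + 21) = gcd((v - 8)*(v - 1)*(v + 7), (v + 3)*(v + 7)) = v + 7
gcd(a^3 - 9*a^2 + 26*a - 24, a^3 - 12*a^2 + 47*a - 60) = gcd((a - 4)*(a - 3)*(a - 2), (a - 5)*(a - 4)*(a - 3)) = a^2 - 7*a + 12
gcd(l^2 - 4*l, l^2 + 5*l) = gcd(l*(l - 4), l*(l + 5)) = l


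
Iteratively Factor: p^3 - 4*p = (p + 2)*(p^2 - 2*p) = p*(p + 2)*(p - 2)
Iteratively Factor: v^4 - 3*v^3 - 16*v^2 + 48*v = (v - 3)*(v^3 - 16*v) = v*(v - 3)*(v^2 - 16) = v*(v - 3)*(v + 4)*(v - 4)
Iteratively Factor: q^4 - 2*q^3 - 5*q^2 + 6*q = (q - 1)*(q^3 - q^2 - 6*q) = (q - 1)*(q + 2)*(q^2 - 3*q) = (q - 3)*(q - 1)*(q + 2)*(q)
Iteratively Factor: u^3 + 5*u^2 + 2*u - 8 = (u + 2)*(u^2 + 3*u - 4) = (u - 1)*(u + 2)*(u + 4)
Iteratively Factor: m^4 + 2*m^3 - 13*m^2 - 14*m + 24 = (m + 2)*(m^3 - 13*m + 12) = (m + 2)*(m + 4)*(m^2 - 4*m + 3) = (m - 3)*(m + 2)*(m + 4)*(m - 1)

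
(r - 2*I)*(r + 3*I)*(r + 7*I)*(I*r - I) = I*r^4 - 8*r^3 - I*r^3 + 8*r^2 - I*r^2 - 42*r + I*r + 42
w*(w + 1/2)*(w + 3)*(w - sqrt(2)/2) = w^4 - sqrt(2)*w^3/2 + 7*w^3/2 - 7*sqrt(2)*w^2/4 + 3*w^2/2 - 3*sqrt(2)*w/4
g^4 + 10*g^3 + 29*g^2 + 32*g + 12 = (g + 1)^2*(g + 2)*(g + 6)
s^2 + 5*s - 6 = (s - 1)*(s + 6)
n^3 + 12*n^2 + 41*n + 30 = (n + 1)*(n + 5)*(n + 6)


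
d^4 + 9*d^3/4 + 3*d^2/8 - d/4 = d*(d - 1/4)*(d + 1/2)*(d + 2)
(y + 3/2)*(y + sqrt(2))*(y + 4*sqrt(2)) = y^3 + 3*y^2/2 + 5*sqrt(2)*y^2 + 8*y + 15*sqrt(2)*y/2 + 12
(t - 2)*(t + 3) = t^2 + t - 6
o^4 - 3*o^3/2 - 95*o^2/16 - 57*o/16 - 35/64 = (o - 7/2)*(o + 1/4)*(o + 1/2)*(o + 5/4)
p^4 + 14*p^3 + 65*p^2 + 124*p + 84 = (p + 2)^2*(p + 3)*(p + 7)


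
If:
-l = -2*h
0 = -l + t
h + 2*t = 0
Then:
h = 0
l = 0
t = 0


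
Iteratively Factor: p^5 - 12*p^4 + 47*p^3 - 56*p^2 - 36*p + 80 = (p - 4)*(p^4 - 8*p^3 + 15*p^2 + 4*p - 20) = (p - 4)*(p - 2)*(p^3 - 6*p^2 + 3*p + 10) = (p - 5)*(p - 4)*(p - 2)*(p^2 - p - 2) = (p - 5)*(p - 4)*(p - 2)^2*(p + 1)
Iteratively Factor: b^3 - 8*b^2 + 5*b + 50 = (b - 5)*(b^2 - 3*b - 10) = (b - 5)*(b + 2)*(b - 5)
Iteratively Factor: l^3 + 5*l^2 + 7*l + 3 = (l + 1)*(l^2 + 4*l + 3) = (l + 1)^2*(l + 3)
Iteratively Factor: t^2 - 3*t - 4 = (t + 1)*(t - 4)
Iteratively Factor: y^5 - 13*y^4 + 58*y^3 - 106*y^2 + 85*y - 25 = (y - 5)*(y^4 - 8*y^3 + 18*y^2 - 16*y + 5) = (y - 5)*(y - 1)*(y^3 - 7*y^2 + 11*y - 5) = (y - 5)^2*(y - 1)*(y^2 - 2*y + 1) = (y - 5)^2*(y - 1)^2*(y - 1)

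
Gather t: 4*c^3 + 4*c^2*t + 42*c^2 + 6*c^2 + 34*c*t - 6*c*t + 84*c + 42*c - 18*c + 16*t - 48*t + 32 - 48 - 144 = 4*c^3 + 48*c^2 + 108*c + t*(4*c^2 + 28*c - 32) - 160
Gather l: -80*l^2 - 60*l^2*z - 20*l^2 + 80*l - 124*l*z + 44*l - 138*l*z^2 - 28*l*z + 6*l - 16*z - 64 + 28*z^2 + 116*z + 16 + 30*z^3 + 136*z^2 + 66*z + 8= l^2*(-60*z - 100) + l*(-138*z^2 - 152*z + 130) + 30*z^3 + 164*z^2 + 166*z - 40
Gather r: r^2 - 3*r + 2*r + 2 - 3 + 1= r^2 - r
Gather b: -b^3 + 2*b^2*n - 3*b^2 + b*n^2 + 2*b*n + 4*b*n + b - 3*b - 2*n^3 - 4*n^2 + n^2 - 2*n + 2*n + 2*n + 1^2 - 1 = -b^3 + b^2*(2*n - 3) + b*(n^2 + 6*n - 2) - 2*n^3 - 3*n^2 + 2*n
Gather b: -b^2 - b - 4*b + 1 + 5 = -b^2 - 5*b + 6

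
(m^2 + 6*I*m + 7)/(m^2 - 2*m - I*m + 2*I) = (m + 7*I)/(m - 2)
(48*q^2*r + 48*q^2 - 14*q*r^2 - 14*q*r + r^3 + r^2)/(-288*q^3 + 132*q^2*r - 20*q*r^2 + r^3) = (-r - 1)/(6*q - r)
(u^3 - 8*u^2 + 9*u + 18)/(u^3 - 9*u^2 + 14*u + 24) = (u - 3)/(u - 4)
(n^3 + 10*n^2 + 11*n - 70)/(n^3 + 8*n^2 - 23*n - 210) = (n^2 + 3*n - 10)/(n^2 + n - 30)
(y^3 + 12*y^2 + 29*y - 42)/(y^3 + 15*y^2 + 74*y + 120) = (y^2 + 6*y - 7)/(y^2 + 9*y + 20)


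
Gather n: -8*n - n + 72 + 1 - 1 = 72 - 9*n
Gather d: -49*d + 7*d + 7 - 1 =6 - 42*d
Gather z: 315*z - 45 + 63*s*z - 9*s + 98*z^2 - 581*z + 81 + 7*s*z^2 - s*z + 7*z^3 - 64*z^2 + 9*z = -9*s + 7*z^3 + z^2*(7*s + 34) + z*(62*s - 257) + 36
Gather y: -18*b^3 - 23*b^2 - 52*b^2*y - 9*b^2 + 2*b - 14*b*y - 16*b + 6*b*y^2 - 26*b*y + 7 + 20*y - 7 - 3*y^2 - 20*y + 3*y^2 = -18*b^3 - 32*b^2 + 6*b*y^2 - 14*b + y*(-52*b^2 - 40*b)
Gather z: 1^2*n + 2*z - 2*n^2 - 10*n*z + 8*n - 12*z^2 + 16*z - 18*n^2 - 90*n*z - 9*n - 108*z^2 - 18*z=-20*n^2 - 100*n*z - 120*z^2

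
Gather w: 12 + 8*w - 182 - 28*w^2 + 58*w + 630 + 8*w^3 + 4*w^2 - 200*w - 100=8*w^3 - 24*w^2 - 134*w + 360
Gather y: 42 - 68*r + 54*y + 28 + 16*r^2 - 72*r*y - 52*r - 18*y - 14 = 16*r^2 - 120*r + y*(36 - 72*r) + 56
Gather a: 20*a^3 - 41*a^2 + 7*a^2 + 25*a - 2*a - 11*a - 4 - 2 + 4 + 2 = 20*a^3 - 34*a^2 + 12*a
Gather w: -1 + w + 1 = w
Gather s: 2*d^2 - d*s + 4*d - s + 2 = 2*d^2 + 4*d + s*(-d - 1) + 2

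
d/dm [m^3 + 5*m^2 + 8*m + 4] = 3*m^2 + 10*m + 8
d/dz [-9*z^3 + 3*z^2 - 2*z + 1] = -27*z^2 + 6*z - 2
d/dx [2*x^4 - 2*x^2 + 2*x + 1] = 8*x^3 - 4*x + 2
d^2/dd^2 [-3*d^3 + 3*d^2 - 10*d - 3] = 6 - 18*d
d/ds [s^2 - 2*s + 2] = 2*s - 2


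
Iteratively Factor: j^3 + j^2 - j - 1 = (j + 1)*(j^2 - 1) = (j - 1)*(j + 1)*(j + 1)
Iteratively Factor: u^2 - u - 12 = (u - 4)*(u + 3)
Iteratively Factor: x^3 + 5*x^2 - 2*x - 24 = (x + 3)*(x^2 + 2*x - 8) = (x - 2)*(x + 3)*(x + 4)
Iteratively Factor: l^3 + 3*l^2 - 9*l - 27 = (l - 3)*(l^2 + 6*l + 9) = (l - 3)*(l + 3)*(l + 3)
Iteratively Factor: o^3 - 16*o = (o)*(o^2 - 16) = o*(o + 4)*(o - 4)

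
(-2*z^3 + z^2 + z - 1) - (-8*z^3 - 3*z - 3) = 6*z^3 + z^2 + 4*z + 2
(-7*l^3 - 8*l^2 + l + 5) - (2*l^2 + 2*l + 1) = -7*l^3 - 10*l^2 - l + 4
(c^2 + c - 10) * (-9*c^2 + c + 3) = -9*c^4 - 8*c^3 + 94*c^2 - 7*c - 30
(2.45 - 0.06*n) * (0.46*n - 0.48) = -0.0276*n^2 + 1.1558*n - 1.176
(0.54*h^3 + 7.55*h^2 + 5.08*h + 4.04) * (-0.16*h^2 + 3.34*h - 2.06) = -0.0864*h^5 + 0.5956*h^4 + 23.2918*h^3 + 0.767799999999997*h^2 + 3.0288*h - 8.3224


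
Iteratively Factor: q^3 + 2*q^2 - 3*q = (q - 1)*(q^2 + 3*q) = (q - 1)*(q + 3)*(q)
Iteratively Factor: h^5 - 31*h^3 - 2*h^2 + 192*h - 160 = (h + 4)*(h^4 - 4*h^3 - 15*h^2 + 58*h - 40) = (h - 5)*(h + 4)*(h^3 + h^2 - 10*h + 8) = (h - 5)*(h - 2)*(h + 4)*(h^2 + 3*h - 4) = (h - 5)*(h - 2)*(h + 4)^2*(h - 1)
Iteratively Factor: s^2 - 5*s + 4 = (s - 4)*(s - 1)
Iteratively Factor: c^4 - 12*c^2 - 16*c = (c - 4)*(c^3 + 4*c^2 + 4*c) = (c - 4)*(c + 2)*(c^2 + 2*c) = c*(c - 4)*(c + 2)*(c + 2)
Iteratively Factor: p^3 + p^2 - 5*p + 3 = (p - 1)*(p^2 + 2*p - 3) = (p - 1)*(p + 3)*(p - 1)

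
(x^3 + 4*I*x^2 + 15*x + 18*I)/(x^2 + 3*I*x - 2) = (x^2 + 3*I*x + 18)/(x + 2*I)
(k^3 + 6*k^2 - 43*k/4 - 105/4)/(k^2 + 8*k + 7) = (k^2 - k - 15/4)/(k + 1)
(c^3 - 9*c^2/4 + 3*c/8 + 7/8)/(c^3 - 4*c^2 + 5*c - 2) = (8*c^2 - 10*c - 7)/(8*(c^2 - 3*c + 2))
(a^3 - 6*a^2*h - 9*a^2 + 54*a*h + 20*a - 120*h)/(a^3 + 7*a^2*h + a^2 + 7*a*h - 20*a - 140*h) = (a^2 - 6*a*h - 5*a + 30*h)/(a^2 + 7*a*h + 5*a + 35*h)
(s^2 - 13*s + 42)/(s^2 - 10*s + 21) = (s - 6)/(s - 3)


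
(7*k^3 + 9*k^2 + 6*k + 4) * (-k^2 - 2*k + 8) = -7*k^5 - 23*k^4 + 32*k^3 + 56*k^2 + 40*k + 32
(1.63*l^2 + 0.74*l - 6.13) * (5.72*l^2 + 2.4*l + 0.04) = 9.3236*l^4 + 8.1448*l^3 - 33.2224*l^2 - 14.6824*l - 0.2452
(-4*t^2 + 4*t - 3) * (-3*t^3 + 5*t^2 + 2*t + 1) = 12*t^5 - 32*t^4 + 21*t^3 - 11*t^2 - 2*t - 3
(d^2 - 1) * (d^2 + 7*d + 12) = d^4 + 7*d^3 + 11*d^2 - 7*d - 12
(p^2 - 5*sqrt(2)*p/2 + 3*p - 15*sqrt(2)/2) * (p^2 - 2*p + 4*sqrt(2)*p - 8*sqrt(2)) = p^4 + p^3 + 3*sqrt(2)*p^3/2 - 26*p^2 + 3*sqrt(2)*p^2/2 - 20*p - 9*sqrt(2)*p + 120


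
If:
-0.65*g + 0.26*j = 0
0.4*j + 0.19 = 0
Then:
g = -0.19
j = -0.48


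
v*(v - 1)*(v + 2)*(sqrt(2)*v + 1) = sqrt(2)*v^4 + v^3 + sqrt(2)*v^3 - 2*sqrt(2)*v^2 + v^2 - 2*v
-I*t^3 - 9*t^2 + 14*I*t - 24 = (t - 6*I)*(t - 4*I)*(-I*t + 1)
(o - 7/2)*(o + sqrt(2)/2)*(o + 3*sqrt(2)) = o^3 - 7*o^2/2 + 7*sqrt(2)*o^2/2 - 49*sqrt(2)*o/4 + 3*o - 21/2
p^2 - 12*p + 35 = (p - 7)*(p - 5)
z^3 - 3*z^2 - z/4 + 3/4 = (z - 3)*(z - 1/2)*(z + 1/2)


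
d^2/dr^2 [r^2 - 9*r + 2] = 2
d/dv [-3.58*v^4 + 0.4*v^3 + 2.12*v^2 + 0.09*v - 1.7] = -14.32*v^3 + 1.2*v^2 + 4.24*v + 0.09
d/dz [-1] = 0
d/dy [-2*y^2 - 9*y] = -4*y - 9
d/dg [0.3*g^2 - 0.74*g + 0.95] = 0.6*g - 0.74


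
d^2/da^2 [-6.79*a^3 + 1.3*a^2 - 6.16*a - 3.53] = 2.6 - 40.74*a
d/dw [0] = 0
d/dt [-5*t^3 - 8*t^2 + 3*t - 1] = -15*t^2 - 16*t + 3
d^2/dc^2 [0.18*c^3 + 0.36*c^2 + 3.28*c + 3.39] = 1.08*c + 0.72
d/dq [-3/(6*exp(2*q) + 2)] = 9*exp(2*q)/(3*exp(2*q) + 1)^2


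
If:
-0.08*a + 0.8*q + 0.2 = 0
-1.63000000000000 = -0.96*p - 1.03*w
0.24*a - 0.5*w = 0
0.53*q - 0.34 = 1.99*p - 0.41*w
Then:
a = 3.02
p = 0.14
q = 0.05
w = 1.45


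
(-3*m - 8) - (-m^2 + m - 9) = m^2 - 4*m + 1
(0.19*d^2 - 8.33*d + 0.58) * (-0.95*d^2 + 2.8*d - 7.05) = -0.1805*d^4 + 8.4455*d^3 - 25.2145*d^2 + 60.3505*d - 4.089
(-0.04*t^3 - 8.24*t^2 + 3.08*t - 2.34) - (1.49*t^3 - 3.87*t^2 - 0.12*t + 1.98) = -1.53*t^3 - 4.37*t^2 + 3.2*t - 4.32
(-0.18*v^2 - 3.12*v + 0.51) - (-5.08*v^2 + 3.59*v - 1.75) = 4.9*v^2 - 6.71*v + 2.26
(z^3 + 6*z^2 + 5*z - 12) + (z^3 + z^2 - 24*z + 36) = 2*z^3 + 7*z^2 - 19*z + 24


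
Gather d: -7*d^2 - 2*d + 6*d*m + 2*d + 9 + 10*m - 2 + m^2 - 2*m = -7*d^2 + 6*d*m + m^2 + 8*m + 7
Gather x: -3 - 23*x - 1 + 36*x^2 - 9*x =36*x^2 - 32*x - 4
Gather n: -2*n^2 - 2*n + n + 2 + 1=-2*n^2 - n + 3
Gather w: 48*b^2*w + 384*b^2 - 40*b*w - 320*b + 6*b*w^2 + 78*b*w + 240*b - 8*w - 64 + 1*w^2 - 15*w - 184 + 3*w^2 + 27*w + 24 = 384*b^2 - 80*b + w^2*(6*b + 4) + w*(48*b^2 + 38*b + 4) - 224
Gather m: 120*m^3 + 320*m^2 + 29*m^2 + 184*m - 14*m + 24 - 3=120*m^3 + 349*m^2 + 170*m + 21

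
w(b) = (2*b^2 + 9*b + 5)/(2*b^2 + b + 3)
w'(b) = (-4*b - 1)*(2*b^2 + 9*b + 5)/(2*b^2 + b + 3)^2 + (4*b + 9)/(2*b^2 + b + 3)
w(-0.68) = -0.06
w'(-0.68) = 1.90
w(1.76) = 2.47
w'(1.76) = -0.35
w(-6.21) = 0.35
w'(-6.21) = -0.10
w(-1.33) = -0.66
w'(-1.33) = 0.16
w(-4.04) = 0.04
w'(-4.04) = -0.21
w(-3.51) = -0.08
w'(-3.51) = -0.25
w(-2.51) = -0.38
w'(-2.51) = -0.34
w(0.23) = 2.15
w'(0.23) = 1.74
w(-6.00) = 0.33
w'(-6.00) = -0.11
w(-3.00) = -0.22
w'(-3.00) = -0.30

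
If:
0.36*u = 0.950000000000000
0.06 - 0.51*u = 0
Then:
No Solution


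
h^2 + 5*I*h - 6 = (h + 2*I)*(h + 3*I)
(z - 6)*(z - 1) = z^2 - 7*z + 6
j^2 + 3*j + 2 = (j + 1)*(j + 2)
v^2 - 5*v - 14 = (v - 7)*(v + 2)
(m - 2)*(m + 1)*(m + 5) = m^3 + 4*m^2 - 7*m - 10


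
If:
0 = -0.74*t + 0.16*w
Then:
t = 0.216216216216216*w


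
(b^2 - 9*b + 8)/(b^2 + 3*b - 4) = (b - 8)/(b + 4)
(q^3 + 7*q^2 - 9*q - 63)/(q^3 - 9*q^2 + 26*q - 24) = (q^2 + 10*q + 21)/(q^2 - 6*q + 8)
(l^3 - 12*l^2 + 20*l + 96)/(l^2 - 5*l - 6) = (l^2 - 6*l - 16)/(l + 1)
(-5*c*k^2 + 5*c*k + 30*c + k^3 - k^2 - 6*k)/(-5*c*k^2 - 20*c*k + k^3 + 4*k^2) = (k^2 - k - 6)/(k*(k + 4))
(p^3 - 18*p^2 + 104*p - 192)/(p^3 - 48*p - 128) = (p^2 - 10*p + 24)/(p^2 + 8*p + 16)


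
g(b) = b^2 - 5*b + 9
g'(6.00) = 7.00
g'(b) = 2*b - 5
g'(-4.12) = -13.24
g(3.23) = 3.28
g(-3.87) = 43.33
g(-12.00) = 213.00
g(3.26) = 3.33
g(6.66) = 20.06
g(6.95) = 22.55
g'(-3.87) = -12.74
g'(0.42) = -4.16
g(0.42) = 7.08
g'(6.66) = 8.32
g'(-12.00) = -29.00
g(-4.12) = 46.57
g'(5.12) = 5.24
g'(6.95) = 8.90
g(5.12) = 9.61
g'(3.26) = 1.52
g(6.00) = 15.00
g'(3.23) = 1.46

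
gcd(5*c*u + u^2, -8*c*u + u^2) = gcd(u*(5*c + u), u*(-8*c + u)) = u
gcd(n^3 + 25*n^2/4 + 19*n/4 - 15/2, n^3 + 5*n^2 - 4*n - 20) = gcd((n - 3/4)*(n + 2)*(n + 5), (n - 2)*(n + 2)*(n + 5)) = n^2 + 7*n + 10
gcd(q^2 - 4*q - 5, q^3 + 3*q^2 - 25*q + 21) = 1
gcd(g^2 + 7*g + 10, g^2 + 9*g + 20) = g + 5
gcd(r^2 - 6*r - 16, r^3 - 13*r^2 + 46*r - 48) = r - 8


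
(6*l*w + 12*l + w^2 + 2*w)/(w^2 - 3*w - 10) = (6*l + w)/(w - 5)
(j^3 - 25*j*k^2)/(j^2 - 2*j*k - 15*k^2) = j*(j + 5*k)/(j + 3*k)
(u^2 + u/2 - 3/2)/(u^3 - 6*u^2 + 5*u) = (u + 3/2)/(u*(u - 5))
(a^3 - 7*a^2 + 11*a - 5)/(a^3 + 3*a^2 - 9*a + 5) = (a - 5)/(a + 5)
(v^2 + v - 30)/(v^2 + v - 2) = (v^2 + v - 30)/(v^2 + v - 2)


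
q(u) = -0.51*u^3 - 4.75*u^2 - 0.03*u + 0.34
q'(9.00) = -209.46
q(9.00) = -756.47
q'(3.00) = -42.30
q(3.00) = -56.27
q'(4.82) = -81.37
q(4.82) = -167.27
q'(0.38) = -3.86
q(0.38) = -0.39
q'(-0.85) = 6.94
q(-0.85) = -2.75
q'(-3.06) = 14.71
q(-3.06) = -29.43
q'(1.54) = -18.29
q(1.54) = -12.83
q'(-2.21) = 13.49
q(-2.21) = -17.29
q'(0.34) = -3.44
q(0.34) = -0.24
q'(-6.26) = -0.52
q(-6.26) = -60.50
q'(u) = -1.53*u^2 - 9.5*u - 0.03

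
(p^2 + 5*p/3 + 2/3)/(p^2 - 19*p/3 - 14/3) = (p + 1)/(p - 7)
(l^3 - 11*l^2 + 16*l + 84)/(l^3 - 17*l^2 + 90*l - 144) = (l^2 - 5*l - 14)/(l^2 - 11*l + 24)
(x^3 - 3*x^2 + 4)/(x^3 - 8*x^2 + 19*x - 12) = (x^3 - 3*x^2 + 4)/(x^3 - 8*x^2 + 19*x - 12)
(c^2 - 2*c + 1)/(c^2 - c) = (c - 1)/c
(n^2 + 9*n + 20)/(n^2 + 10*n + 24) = (n + 5)/(n + 6)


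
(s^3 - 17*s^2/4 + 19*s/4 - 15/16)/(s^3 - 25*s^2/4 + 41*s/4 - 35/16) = (2*s - 3)/(2*s - 7)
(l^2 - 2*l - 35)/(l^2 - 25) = (l - 7)/(l - 5)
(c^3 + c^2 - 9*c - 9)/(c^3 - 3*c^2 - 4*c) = (c^2 - 9)/(c*(c - 4))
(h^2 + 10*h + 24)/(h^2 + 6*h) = (h + 4)/h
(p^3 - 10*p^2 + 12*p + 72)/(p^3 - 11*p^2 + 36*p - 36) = (p^2 - 4*p - 12)/(p^2 - 5*p + 6)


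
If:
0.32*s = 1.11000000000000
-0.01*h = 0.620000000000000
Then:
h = -62.00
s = 3.47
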